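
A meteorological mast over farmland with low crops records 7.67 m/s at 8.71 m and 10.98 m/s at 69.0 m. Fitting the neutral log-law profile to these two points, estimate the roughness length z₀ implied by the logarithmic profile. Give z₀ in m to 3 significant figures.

Log law: V(z) ∝ ln(z/z₀). With r = V₁/V₂ = 7.67/10.98 = 0.69854,
r · ln(z₂/z₀) = ln(z₁/z₀) ⇒ ln z₀ = (ln z₁ − r·ln z₂)/(1 − r)
ln z₀ = (2.16447 − 0.69854×4.23411) / 0.30146 = -2.6313
z₀ = exp(-2.6313) = 0.07198 m

z₀ ≈ 0.0720 m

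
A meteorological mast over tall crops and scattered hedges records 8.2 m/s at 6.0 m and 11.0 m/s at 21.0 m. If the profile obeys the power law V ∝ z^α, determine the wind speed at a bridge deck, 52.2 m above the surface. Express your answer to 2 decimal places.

13.62 m/s

First find α: α = ln(V₂/V₁)/ln(z₂/z₁) = ln(11.0/8.2)/ln(21.0/6.0) = 0.29376/1.25276 = 0.2345
Extrapolate from 21.0 m to 52.2 m: V₃ = 11.0 × (52.2/21.0)^0.2345 = 11.0 × 1.2380 = 13.6183 m/s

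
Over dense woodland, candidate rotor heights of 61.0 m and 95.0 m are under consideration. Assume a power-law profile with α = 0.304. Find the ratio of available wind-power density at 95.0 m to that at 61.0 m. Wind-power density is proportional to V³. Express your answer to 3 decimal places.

1.498

Speed ratio: V_B/V_A = (z_B/z_A)^α = (95.0/61.0)^0.304 = (1.5574)^0.304 = 1.14416
Power-density ratio: P_B/P_A = (V_B/V_A)³ = (1.14416)³ = 1.49783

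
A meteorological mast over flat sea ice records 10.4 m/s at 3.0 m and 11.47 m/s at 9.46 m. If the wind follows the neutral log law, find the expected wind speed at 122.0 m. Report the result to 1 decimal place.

Log law: V ∝ ln(z/z₀). From the pair, with r = V₁/V₂ = 0.90671,
ln z₀ = (ln z₁ − r·ln z₂)/(1 − r) = (1.0986 − 0.90671×2.2471)/0.09329 = -10.0640 → z₀ = 0.00004259 m
V₃ = V₁ · ln(z₃/z₀)/ln(z₁/z₀) = 10.4 × 14.8680/11.1626 = 13.8523 m/s

13.9 m/s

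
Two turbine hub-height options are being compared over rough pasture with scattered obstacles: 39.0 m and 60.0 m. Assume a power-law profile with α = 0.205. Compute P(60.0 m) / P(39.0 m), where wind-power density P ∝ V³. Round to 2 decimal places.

1.30

Speed ratio: V_B/V_A = (z_B/z_A)^α = (60.0/39.0)^0.205 = (1.5385)^0.205 = 1.09233
Power-density ratio: P_B/P_A = (V_B/V_A)³ = (1.09233)³ = 1.30334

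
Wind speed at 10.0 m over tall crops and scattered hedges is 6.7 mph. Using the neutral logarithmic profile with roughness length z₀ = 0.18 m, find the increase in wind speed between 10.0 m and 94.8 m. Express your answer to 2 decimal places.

Log law: V₂ = V₁ · ln(z₂/z₀)/ln(z₁/z₀) = 6.7 × 6.2666/4.0174 = 10.4511 mph
ΔV = 10.4511 − 6.7 = 3.7511 mph

3.75 mph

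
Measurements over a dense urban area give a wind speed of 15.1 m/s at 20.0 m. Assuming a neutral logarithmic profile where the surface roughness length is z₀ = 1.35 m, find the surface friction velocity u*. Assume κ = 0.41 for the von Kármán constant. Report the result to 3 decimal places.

Log law: V(z) = (u*/κ) · ln(z/z₀) ⇒ u* = κ · V / ln(z/z₀)
u* = 0.41 × 15.1 / ln(20.0/1.35) = 0.41 × 15.1 / 2.6956
   = 6.1910 / 2.6956 = 2.2967 m/s

u* ≈ 2.297 m/s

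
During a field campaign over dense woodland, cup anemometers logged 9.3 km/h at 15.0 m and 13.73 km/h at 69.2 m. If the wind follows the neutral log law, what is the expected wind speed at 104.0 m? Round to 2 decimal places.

Log law: V ∝ ln(z/z₀). From the pair, with r = V₁/V₂ = 0.67735,
ln z₀ = (ln z₁ − r·ln z₂)/(1 − r) = (2.7081 − 0.67735×4.2370)/0.32265 = -0.5017 → z₀ = 0.6055 m
V₃ = V₁ · ln(z₃/z₀)/ln(z₁/z₀) = 9.3 × 5.1461/3.2098 = 14.9104 km/h

14.91 km/h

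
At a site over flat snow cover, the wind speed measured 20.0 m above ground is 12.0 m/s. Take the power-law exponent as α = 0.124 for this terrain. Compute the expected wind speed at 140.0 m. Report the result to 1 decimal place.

Power-law profile: V₂ = V₁ · (z₂/z₁)^α
V₂ = 12.0 × (140.0/20.0)^0.124 = 12.0 × (7.0000)^0.124
    = 12.0 × 1.2729 = 15.2747 m/s

15.3 m/s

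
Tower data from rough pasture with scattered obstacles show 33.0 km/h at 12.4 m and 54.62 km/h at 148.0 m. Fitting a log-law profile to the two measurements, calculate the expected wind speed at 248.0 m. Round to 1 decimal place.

59.1 km/h

Log law: V ∝ ln(z/z₀). From the pair, with r = V₁/V₂ = 0.60417,
ln z₀ = (ln z₁ − r·ln z₂)/(1 − r) = (2.5177 − 0.60417×4.9972)/0.39583 = -1.2669 → z₀ = 0.2817 m
V₃ = V₁ · ln(z₃/z₀)/ln(z₁/z₀) = 33.0 × 6.7804/3.7846 = 59.1211 km/h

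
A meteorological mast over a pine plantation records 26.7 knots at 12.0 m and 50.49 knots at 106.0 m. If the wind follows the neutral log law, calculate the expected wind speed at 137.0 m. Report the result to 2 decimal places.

Log law: V ∝ ln(z/z₀). From the pair, with r = V₁/V₂ = 0.52882,
ln z₀ = (ln z₁ − r·ln z₂)/(1 − r) = (2.4849 − 0.52882×4.6634)/0.47118 = 0.0399 → z₀ = 1.041 m
V₃ = V₁ · ln(z₃/z₀)/ln(z₁/z₀) = 26.7 × 4.8801/2.4450 = 53.2915 knots

53.29 knots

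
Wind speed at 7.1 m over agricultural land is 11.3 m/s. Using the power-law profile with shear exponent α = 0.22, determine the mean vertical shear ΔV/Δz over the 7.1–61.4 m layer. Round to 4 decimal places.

Power law: V₂ = V₁ · (z₂/z₁)^α = 11.3 × (8.6479)^0.22 = 18.1635 m/s
ΔV/Δz = (18.1635 − 11.3)/(61.4 − 7.1) = 6.8635/54.3000 = 0.12640 m/s/m

0.1264 m/s/m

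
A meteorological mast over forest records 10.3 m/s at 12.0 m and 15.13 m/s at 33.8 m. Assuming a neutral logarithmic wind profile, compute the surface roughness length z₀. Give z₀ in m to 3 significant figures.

z₀ ≈ 1.32 m

Log law: V(z) ∝ ln(z/z₀). With r = V₁/V₂ = 10.3/15.13 = 0.68077,
r · ln(z₂/z₀) = ln(z₁/z₀) ⇒ ln z₀ = (ln z₁ − r·ln z₂)/(1 − r)
ln z₀ = (2.48491 − 0.68077×3.52046) / 0.31923 = 0.2766
z₀ = exp(0.2766) = 1.319 m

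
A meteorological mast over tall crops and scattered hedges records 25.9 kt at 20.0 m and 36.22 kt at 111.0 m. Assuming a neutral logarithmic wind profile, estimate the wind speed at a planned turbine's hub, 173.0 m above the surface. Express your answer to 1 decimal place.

38.9 kt

Log law: V ∝ ln(z/z₀). From the pair, with r = V₁/V₂ = 0.71507,
ln z₀ = (ln z₁ − r·ln z₂)/(1 − r) = (2.9957 − 0.71507×4.7095)/0.28493 = -1.3054 → z₀ = 0.2711 m
V₃ = V₁ · ln(z₃/z₀)/ln(z₁/z₀) = 25.9 × 6.4587/4.3011 = 38.8922 kt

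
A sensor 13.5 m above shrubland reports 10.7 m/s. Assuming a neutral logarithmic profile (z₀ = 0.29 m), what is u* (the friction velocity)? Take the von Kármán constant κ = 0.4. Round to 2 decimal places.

Log law: V(z) = (u*/κ) · ln(z/z₀) ⇒ u* = κ · V / ln(z/z₀)
u* = 0.4 × 10.7 / ln(13.5/0.29) = 0.4 × 10.7 / 3.8406
   = 4.2800 / 3.8406 = 1.1144 m/s

u* ≈ 1.11 m/s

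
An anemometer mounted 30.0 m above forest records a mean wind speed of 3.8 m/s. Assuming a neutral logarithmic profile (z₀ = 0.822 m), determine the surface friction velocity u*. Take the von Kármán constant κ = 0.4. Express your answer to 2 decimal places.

u* ≈ 0.42 m/s

Log law: V(z) = (u*/κ) · ln(z/z₀) ⇒ u* = κ · V / ln(z/z₀)
u* = 0.4 × 3.8 / ln(30.0/0.822) = 0.4 × 3.8 / 3.5972
   = 1.5200 / 3.5972 = 0.4225 m/s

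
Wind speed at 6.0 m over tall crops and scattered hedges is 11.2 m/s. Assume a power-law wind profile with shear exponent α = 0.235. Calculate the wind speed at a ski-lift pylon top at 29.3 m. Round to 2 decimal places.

Power-law profile: V₂ = V₁ · (z₂/z₁)^α
V₂ = 11.2 × (29.3/6.0)^0.235 = 11.2 × (4.8833)^0.235
    = 11.2 × 1.4516 = 16.2580 m/s

16.26 m/s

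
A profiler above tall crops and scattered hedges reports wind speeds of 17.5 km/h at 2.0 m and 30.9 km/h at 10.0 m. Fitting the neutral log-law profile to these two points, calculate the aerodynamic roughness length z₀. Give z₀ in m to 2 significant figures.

z₀ ≈ 0.24 m

Log law: V(z) ∝ ln(z/z₀). With r = V₁/V₂ = 17.5/30.9 = 0.56634,
r · ln(z₂/z₀) = ln(z₁/z₀) ⇒ ln z₀ = (ln z₁ − r·ln z₂)/(1 − r)
ln z₀ = (0.69315 − 0.56634×2.30259) / 0.43366 = -1.4087
z₀ = exp(-1.4087) = 0.2445 m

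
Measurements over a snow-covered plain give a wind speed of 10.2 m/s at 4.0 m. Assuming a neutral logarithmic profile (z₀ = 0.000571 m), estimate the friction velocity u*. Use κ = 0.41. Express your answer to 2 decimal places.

Log law: V(z) = (u*/κ) · ln(z/z₀) ⇒ u* = κ · V / ln(z/z₀)
u* = 0.41 × 10.2 / ln(4.0/0.000571) = 0.41 × 10.2 / 8.8544
   = 4.1820 / 8.8544 = 0.4723 m/s

u* ≈ 0.47 m/s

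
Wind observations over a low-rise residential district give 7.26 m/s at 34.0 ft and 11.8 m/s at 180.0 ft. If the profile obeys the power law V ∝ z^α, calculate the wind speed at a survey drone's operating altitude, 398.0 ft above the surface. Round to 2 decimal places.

First find α: α = ln(V₂/V₁)/ln(z₂/z₁) = ln(11.8/7.26)/ln(180.0/34.0) = 0.48572/1.66660 = 0.2914
Extrapolate from 180.0 ft to 398.0 ft: V₃ = 11.8 × (398.0/180.0)^0.2914 = 11.8 × 1.2602 = 14.8702 m/s

14.87 m/s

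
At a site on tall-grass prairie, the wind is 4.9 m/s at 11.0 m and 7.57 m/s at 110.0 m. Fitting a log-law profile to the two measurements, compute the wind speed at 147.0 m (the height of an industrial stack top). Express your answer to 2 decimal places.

Log law: V ∝ ln(z/z₀). From the pair, with r = V₁/V₂ = 0.64729,
ln z₀ = (ln z₁ − r·ln z₂)/(1 − r) = (2.3979 − 0.64729×4.7005)/0.35271 = -1.8278 → z₀ = 0.1608 m
V₃ = V₁ · ln(z₃/z₀)/ln(z₁/z₀) = 4.9 × 6.8183/4.2257 = 7.9062 m/s

7.91 m/s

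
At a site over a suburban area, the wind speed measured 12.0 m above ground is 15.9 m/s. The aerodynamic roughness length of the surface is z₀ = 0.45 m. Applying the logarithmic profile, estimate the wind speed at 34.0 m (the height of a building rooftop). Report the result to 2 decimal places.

20.94 m/s

Log law: V(z) ∝ ln(z/z₀), so V₂/V₁ = ln(z₂/z₀) / ln(z₁/z₀).
ln(34.0/0.45) = 4.3249, ln(12.0/0.45) = 3.2834
V₂ = 15.9 × 4.3249/3.2834 = 15.9 × 1.3172 = 20.9433 m/s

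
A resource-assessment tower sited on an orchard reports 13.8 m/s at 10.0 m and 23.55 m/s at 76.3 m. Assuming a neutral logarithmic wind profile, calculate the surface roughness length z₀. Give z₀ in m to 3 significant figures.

Log law: V(z) ∝ ln(z/z₀). With r = V₁/V₂ = 13.8/23.55 = 0.58599,
r · ln(z₂/z₀) = ln(z₁/z₀) ⇒ ln z₀ = (ln z₁ − r·ln z₂)/(1 − r)
ln z₀ = (2.30259 − 0.58599×4.33467) / 0.41401 = -0.5736
z₀ = exp(-0.5736) = 0.5635 m

z₀ ≈ 0.563 m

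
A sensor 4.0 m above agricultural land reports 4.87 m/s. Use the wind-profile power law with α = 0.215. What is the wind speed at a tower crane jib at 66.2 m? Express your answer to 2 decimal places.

Power-law profile: V₂ = V₁ · (z₂/z₁)^α
V₂ = 4.87 × (66.2/4.0)^0.215 = 4.87 × (16.5500)^0.215
    = 4.87 × 1.8283 = 8.9037 m/s

8.90 m/s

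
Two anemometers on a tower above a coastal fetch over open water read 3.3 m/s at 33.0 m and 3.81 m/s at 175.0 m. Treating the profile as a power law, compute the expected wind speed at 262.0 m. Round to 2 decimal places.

First find α: α = ln(V₂/V₁)/ln(z₂/z₁) = ln(3.81/3.3)/ln(175.0/33.0) = 0.14371/1.66828 = 0.0861
Extrapolate from 175.0 m to 262.0 m: V₃ = 3.81 × (262.0/175.0)^0.0861 = 3.81 × 1.0354 = 3.9448 m/s

3.94 m/s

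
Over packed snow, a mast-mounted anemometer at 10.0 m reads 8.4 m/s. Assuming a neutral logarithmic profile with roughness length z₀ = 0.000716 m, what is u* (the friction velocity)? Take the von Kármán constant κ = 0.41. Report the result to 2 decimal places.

Log law: V(z) = (u*/κ) · ln(z/z₀) ⇒ u* = κ · V / ln(z/z₀)
u* = 0.41 × 8.4 / ln(10.0/0.000716) = 0.41 × 8.4 / 9.5444
   = 3.4440 / 9.5444 = 0.3608 m/s

u* ≈ 0.36 m/s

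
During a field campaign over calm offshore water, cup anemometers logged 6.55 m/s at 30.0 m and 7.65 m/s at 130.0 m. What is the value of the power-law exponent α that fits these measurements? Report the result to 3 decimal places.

α ≈ 0.106

Power law: V₂/V₁ = (z₂/z₁)^α ⇒ α = ln(V₂/V₁) / ln(z₂/z₁)
α = ln(7.65/6.55) / ln(130.0/30.0) = ln(1.1679) / ln(4.3333)
  = 0.15524 / 1.46634 = 0.10587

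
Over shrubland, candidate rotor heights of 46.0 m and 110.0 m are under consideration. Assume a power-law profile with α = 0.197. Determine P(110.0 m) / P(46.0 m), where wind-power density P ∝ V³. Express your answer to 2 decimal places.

Speed ratio: V_B/V_A = (z_B/z_A)^α = (110.0/46.0)^0.197 = (2.3913)^0.197 = 1.18738
Power-density ratio: P_B/P_A = (V_B/V_A)³ = (1.18738)³ = 1.67407

1.67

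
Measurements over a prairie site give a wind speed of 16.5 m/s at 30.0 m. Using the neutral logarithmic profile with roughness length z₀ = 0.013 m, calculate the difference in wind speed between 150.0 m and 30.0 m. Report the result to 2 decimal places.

3.43 m/s

Log law: V₂ = V₁ · ln(z₂/z₀)/ln(z₁/z₀) = 16.5 × 9.3534/7.7440 = 19.9292 m/s
ΔV = 19.9292 − 16.5 = 3.4292 m/s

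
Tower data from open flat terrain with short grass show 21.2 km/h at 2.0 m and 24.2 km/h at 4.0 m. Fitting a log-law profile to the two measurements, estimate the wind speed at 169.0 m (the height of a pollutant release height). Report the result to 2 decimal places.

40.40 km/h

Log law: V ∝ ln(z/z₀). From the pair, with r = V₁/V₂ = 0.87603,
ln z₀ = (ln z₁ − r·ln z₂)/(1 − r) = (0.6931 − 0.87603×1.3863)/0.12397 = -4.2051 → z₀ = 0.01492 m
V₃ = V₁ · ln(z₃/z₀)/ln(z₁/z₀) = 21.2 × 9.3350/4.8982 = 40.4026 km/h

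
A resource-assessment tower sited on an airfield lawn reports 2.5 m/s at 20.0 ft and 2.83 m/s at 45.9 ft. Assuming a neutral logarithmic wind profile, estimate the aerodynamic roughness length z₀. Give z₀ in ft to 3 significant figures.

Log law: V(z) ∝ ln(z/z₀). With r = V₁/V₂ = 2.5/2.83 = 0.88339,
r · ln(z₂/z₀) = ln(z₁/z₀) ⇒ ln z₀ = (ln z₁ − r·ln z₂)/(1 − r)
ln z₀ = (2.99573 − 0.88339×3.82647) / 0.11661 = -3.2977
z₀ = exp(-3.2977) = 0.03697 ft

z₀ ≈ 0.0370 ft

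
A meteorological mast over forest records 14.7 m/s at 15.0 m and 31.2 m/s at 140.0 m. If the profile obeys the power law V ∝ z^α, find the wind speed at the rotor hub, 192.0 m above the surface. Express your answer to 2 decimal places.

34.70 m/s

First find α: α = ln(V₂/V₁)/ln(z₂/z₁) = ln(31.2/14.7)/ln(140.0/15.0) = 0.75257/2.23359 = 0.3369
Extrapolate from 140.0 m to 192.0 m: V₃ = 31.2 × (192.0/140.0)^0.3369 = 31.2 × 1.1123 = 34.7035 m/s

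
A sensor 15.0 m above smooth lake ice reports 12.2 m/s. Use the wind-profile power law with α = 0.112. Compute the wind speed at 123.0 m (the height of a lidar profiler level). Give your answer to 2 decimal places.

15.44 m/s

Power-law profile: V₂ = V₁ · (z₂/z₁)^α
V₂ = 12.2 × (123.0/15.0)^0.112 = 12.2 × (8.2000)^0.112
    = 12.2 × 1.2657 = 15.4421 m/s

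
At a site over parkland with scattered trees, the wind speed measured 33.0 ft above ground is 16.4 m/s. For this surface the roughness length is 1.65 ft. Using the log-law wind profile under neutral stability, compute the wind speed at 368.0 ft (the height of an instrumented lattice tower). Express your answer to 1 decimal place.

29.6 m/s

Log law: V(z) ∝ ln(z/z₀), so V₂/V₁ = ln(z₂/z₀) / ln(z₁/z₀).
ln(368.0/1.65) = 5.4073, ln(33.0/1.65) = 2.9957
V₂ = 16.4 × 5.4073/2.9957 = 16.4 × 1.8050 = 29.6021 m/s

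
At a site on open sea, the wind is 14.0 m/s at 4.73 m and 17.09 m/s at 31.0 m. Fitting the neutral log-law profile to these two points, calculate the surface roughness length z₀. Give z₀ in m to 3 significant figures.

z₀ ≈ 0.000945 m

Log law: V(z) ∝ ln(z/z₀). With r = V₁/V₂ = 14.0/17.09 = 0.81919,
r · ln(z₂/z₀) = ln(z₁/z₀) ⇒ ln z₀ = (ln z₁ − r·ln z₂)/(1 − r)
ln z₀ = (1.55393 − 0.81919×3.43399) / 0.18081 = -6.9642
z₀ = exp(-6.9642) = 0.0009452 m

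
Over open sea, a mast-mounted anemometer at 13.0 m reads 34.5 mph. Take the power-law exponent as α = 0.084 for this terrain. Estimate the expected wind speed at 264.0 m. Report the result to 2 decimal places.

44.43 mph

Power-law profile: V₂ = V₁ · (z₂/z₁)^α
V₂ = 34.5 × (264.0/13.0)^0.084 = 34.5 × (20.3077)^0.084
    = 34.5 × 1.2878 = 44.4286 mph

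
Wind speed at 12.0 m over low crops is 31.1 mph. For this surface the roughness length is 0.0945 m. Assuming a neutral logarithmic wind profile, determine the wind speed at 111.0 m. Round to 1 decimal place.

45.4 mph

Log law: V(z) ∝ ln(z/z₀), so V₂/V₁ = ln(z₂/z₀) / ln(z₁/z₀).
ln(111.0/0.0945) = 7.0687, ln(12.0/0.0945) = 4.8441
V₂ = 31.1 × 7.0687/4.8441 = 31.1 × 1.4592 = 45.3826 mph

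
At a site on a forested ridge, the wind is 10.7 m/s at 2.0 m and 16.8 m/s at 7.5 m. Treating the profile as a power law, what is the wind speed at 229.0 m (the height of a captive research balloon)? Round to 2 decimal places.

First find α: α = ln(V₂/V₁)/ln(z₂/z₁) = ln(16.8/10.7)/ln(7.5/2.0) = 0.45114/1.32176 = 0.3413
Extrapolate from 7.5 m to 229.0 m: V₃ = 16.8 × (229.0/7.5)^0.3413 = 16.8 × 3.2120 = 53.9616 m/s

53.96 m/s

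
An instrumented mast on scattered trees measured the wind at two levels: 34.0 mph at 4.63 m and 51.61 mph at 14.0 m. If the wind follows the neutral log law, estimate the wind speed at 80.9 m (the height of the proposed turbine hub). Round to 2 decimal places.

79.53 mph

Log law: V ∝ ln(z/z₀). From the pair, with r = V₁/V₂ = 0.65879,
ln z₀ = (ln z₁ − r·ln z₂)/(1 − r) = (1.5326 − 0.65879×2.6391)/0.34121 = -0.6038 → z₀ = 0.5467 m
V₃ = V₁ · ln(z₃/z₀)/ln(z₁/z₀) = 34.0 × 4.9970/2.1363 = 79.5275 mph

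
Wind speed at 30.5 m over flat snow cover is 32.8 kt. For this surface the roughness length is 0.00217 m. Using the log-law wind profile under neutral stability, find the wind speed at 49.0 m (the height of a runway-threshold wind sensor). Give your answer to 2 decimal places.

Log law: V(z) ∝ ln(z/z₀), so V₂/V₁ = ln(z₂/z₀) / ln(z₁/z₀).
ln(49.0/0.00217) = 10.0248, ln(30.5/0.00217) = 9.5508
V₂ = 32.8 × 10.0248/9.5508 = 32.8 × 1.0496 = 34.4282 kt

34.43 kt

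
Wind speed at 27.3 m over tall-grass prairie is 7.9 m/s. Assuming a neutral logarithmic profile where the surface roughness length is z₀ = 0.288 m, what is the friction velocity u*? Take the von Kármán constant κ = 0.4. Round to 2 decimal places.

Log law: V(z) = (u*/κ) · ln(z/z₀) ⇒ u* = κ · V / ln(z/z₀)
u* = 0.4 × 7.9 / ln(27.3/0.288) = 0.4 × 7.9 / 4.5517
   = 3.1600 / 4.5517 = 0.6942 m/s

u* ≈ 0.69 m/s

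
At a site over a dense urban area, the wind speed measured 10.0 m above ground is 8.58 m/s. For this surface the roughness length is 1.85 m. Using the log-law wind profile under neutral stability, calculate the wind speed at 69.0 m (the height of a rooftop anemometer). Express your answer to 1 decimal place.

Log law: V(z) ∝ ln(z/z₀), so V₂/V₁ = ln(z₂/z₀) / ln(z₁/z₀).
ln(69.0/1.85) = 3.6189, ln(10.0/1.85) = 1.6874
V₂ = 8.58 × 3.6189/1.6874 = 8.58 × 2.1447 = 18.4013 m/s

18.4 m/s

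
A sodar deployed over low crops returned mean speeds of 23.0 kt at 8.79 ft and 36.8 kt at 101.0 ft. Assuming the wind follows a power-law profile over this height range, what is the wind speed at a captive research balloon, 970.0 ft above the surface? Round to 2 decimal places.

First find α: α = ln(V₂/V₁)/ln(z₂/z₁) = ln(36.8/23.0)/ln(101.0/8.79) = 0.47000/2.44151 = 0.1925
Extrapolate from 101.0 ft to 970.0 ft: V₃ = 36.8 × (970.0/101.0)^0.1925 = 36.8 × 1.5457 = 56.8820 kt

56.88 kt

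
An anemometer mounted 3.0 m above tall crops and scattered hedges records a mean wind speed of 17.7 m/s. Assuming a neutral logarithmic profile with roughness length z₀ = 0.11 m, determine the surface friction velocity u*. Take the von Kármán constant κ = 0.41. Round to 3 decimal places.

u* ≈ 2.195 m/s

Log law: V(z) = (u*/κ) · ln(z/z₀) ⇒ u* = κ · V / ln(z/z₀)
u* = 0.41 × 17.7 / ln(3.0/0.11) = 0.41 × 17.7 / 3.3059
   = 7.2570 / 3.3059 = 2.1952 m/s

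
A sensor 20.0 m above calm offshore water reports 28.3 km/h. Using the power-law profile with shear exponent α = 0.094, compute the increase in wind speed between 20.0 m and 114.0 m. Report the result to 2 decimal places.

Power law: V₂ = V₁ · (z₂/z₁)^α = 28.3 × (5.7000)^0.094 = 33.3303 km/h
ΔV = 33.3303 − 28.3 = 5.0303 km/h

5.03 km/h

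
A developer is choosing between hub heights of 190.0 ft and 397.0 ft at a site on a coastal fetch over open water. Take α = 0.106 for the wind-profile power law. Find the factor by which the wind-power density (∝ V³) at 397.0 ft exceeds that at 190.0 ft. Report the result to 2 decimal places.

Speed ratio: V_B/V_A = (z_B/z_A)^α = (397.0/190.0)^0.106 = (2.0895)^0.106 = 1.08124
Power-density ratio: P_B/P_A = (V_B/V_A)³ = (1.08124)³ = 1.26407

1.26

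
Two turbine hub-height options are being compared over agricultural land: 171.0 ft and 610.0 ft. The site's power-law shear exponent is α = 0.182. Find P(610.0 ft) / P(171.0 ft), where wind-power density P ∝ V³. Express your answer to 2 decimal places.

2.00

Speed ratio: V_B/V_A = (z_B/z_A)^α = (610.0/171.0)^0.182 = (3.5673)^0.182 = 1.26045
Power-density ratio: P_B/P_A = (V_B/V_A)³ = (1.26045)³ = 2.00251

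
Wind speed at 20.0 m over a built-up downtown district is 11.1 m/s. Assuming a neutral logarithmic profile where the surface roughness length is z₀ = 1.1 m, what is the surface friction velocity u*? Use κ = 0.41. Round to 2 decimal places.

u* ≈ 1.57 m/s

Log law: V(z) = (u*/κ) · ln(z/z₀) ⇒ u* = κ · V / ln(z/z₀)
u* = 0.41 × 11.1 / ln(20.0/1.1) = 0.41 × 11.1 / 2.9004
   = 4.5510 / 2.9004 = 1.5691 m/s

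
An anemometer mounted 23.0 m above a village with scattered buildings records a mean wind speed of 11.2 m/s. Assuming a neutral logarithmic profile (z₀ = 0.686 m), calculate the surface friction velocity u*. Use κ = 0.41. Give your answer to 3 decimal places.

u* ≈ 1.307 m/s

Log law: V(z) = (u*/κ) · ln(z/z₀) ⇒ u* = κ · V / ln(z/z₀)
u* = 0.41 × 11.2 / ln(23.0/0.686) = 0.41 × 11.2 / 3.5124
   = 4.5920 / 3.5124 = 1.3074 m/s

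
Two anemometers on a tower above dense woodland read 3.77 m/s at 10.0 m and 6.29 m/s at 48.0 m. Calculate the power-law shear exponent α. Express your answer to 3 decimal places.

Power law: V₂/V₁ = (z₂/z₁)^α ⇒ α = ln(V₂/V₁) / ln(z₂/z₁)
α = ln(6.29/3.77) / ln(48.0/10.0) = ln(1.6684) / ln(4.8000)
  = 0.51189 / 1.56862 = 0.32633

α ≈ 0.326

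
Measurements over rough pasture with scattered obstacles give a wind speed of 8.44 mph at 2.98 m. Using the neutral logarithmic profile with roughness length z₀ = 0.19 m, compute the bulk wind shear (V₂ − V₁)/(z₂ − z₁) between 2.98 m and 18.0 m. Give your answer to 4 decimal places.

0.3671 mph/m

Log law: V₂ = V₁ · ln(z₂/z₀)/ln(z₁/z₀) = 8.44 × 4.5511/2.7527 = 13.9543 mph
ΔV/Δz = (13.9543 − 8.44)/(18.0 − 2.98) = 5.5143/15.0200 = 0.36713 mph/m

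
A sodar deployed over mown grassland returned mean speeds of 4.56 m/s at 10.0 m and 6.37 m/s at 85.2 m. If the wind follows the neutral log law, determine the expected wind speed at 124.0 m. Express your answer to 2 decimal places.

6.69 m/s

Log law: V ∝ ln(z/z₀). From the pair, with r = V₁/V₂ = 0.71586,
ln z₀ = (ln z₁ − r·ln z₂)/(1 − r) = (2.3026 − 0.71586×4.4450)/0.28414 = -3.0949 → z₀ = 0.04528 m
V₃ = V₁ · ln(z₃/z₀)/ln(z₁/z₀) = 4.56 × 7.9152/5.3975 = 6.6871 m/s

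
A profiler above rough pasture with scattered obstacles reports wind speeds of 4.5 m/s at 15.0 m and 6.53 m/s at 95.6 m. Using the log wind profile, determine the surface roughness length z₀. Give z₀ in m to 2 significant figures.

z₀ ≈ 0.25 m

Log law: V(z) ∝ ln(z/z₀). With r = V₁/V₂ = 4.5/6.53 = 0.68913,
r · ln(z₂/z₀) = ln(z₁/z₀) ⇒ ln z₀ = (ln z₁ − r·ln z₂)/(1 − r)
ln z₀ = (2.70805 − 0.68913×4.56017) / 0.31087 = -1.3976
z₀ = exp(-1.3976) = 0.2472 m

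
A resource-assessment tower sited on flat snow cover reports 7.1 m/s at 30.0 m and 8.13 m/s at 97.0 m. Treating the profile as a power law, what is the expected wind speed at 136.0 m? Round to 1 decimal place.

8.5 m/s

First find α: α = ln(V₂/V₁)/ln(z₂/z₁) = ln(8.13/7.1)/ln(97.0/30.0) = 0.13547/1.17351 = 0.1154
Extrapolate from 97.0 m to 136.0 m: V₃ = 8.13 × (136.0/97.0)^0.1154 = 8.13 × 1.0398 = 8.4534 m/s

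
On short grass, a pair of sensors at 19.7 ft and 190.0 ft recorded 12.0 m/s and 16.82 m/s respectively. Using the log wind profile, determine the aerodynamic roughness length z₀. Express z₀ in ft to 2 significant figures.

Log law: V(z) ∝ ln(z/z₀). With r = V₁/V₂ = 12.0/16.82 = 0.71344,
r · ln(z₂/z₀) = ln(z₁/z₀) ⇒ ln z₀ = (ln z₁ − r·ln z₂)/(1 − r)
ln z₀ = (2.98062 − 0.71344×5.24702) / 0.28656 = -2.6619
z₀ = exp(-2.6619) = 0.06982 ft

z₀ ≈ 0.070 ft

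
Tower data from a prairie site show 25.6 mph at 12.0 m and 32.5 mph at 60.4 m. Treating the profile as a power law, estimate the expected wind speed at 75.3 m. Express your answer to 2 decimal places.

33.58 mph

First find α: α = ln(V₂/V₁)/ln(z₂/z₁) = ln(32.5/25.6)/ln(60.4/12.0) = 0.23865/1.61608 = 0.1477
Extrapolate from 60.4 m to 75.3 m: V₃ = 32.5 × (75.3/60.4)^0.1477 = 32.5 × 1.0331 = 33.5756 mph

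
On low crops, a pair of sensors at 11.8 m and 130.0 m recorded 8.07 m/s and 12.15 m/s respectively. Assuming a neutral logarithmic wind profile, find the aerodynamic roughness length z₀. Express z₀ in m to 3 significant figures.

z₀ ≈ 0.103 m

Log law: V(z) ∝ ln(z/z₀). With r = V₁/V₂ = 8.07/12.15 = 0.66420,
r · ln(z₂/z₀) = ln(z₁/z₀) ⇒ ln z₀ = (ln z₁ − r·ln z₂)/(1 − r)
ln z₀ = (2.46810 − 0.66420×4.86753) / 0.33580 = -2.2778
z₀ = exp(-2.2778) = 0.1025 m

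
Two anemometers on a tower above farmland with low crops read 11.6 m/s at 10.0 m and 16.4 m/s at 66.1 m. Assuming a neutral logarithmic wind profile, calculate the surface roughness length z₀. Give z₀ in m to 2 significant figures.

Log law: V(z) ∝ ln(z/z₀). With r = V₁/V₂ = 11.6/16.4 = 0.70732,
r · ln(z₂/z₀) = ln(z₁/z₀) ⇒ ln z₀ = (ln z₁ − r·ln z₂)/(1 − r)
ln z₀ = (2.30259 − 0.70732×4.19117) / 0.29268 = -2.2615
z₀ = exp(-2.2615) = 0.1042 m

z₀ ≈ 0.10 m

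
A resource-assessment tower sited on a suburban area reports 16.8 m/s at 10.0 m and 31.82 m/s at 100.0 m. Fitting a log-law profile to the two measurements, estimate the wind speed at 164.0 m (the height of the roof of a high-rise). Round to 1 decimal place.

35.0 m/s

Log law: V ∝ ln(z/z₀). From the pair, with r = V₁/V₂ = 0.52797,
ln z₀ = (ln z₁ − r·ln z₂)/(1 − r) = (2.3026 − 0.52797×4.6052)/0.47203 = -0.2729 → z₀ = 0.7612 m
V₃ = V₁ · ln(z₃/z₀)/ln(z₁/z₀) = 16.8 × 5.3727/2.5755 = 35.0470 m/s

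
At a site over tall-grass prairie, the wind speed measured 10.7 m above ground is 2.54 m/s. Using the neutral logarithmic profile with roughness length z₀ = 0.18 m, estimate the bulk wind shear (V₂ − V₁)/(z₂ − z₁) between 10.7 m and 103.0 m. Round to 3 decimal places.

Log law: V₂ = V₁ · ln(z₂/z₀)/ln(z₁/z₀) = 2.54 × 6.3495/4.0850 = 3.9480 m/s
ΔV/Δz = (3.9480 − 2.54)/(103.0 − 10.7) = 1.4080/92.3000 = 0.01525 m/s/m

0.015 m/s/m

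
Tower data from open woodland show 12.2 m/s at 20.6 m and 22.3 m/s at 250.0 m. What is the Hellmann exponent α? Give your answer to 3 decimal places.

Power law: V₂/V₁ = (z₂/z₁)^α ⇒ α = ln(V₂/V₁) / ln(z₂/z₁)
α = ln(22.3/12.2) / ln(250.0/20.6) = ln(1.8279) / ln(12.1359)
  = 0.60315 / 2.49617 = 0.24163

α ≈ 0.242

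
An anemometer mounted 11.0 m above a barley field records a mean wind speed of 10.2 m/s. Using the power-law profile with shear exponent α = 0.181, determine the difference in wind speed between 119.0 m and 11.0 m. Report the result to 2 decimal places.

Power law: V₂ = V₁ · (z₂/z₁)^α = 10.2 × (10.8182)^0.181 = 15.6958 m/s
ΔV = 15.6958 − 10.2 = 5.4958 m/s

5.50 m/s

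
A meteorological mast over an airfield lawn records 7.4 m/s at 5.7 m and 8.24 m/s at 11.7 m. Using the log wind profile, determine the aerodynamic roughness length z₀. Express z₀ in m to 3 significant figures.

Log law: V(z) ∝ ln(z/z₀). With r = V₁/V₂ = 7.4/8.24 = 0.89806,
r · ln(z₂/z₀) = ln(z₁/z₀) ⇒ ln z₀ = (ln z₁ − r·ln z₂)/(1 − r)
ln z₀ = (1.74047 − 0.89806×2.45959) / 0.10194 = -4.5947
z₀ = exp(-4.5947) = 0.01011 m

z₀ ≈ 0.0101 m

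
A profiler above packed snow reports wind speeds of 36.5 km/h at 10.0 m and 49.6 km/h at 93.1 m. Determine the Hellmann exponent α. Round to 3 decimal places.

α ≈ 0.137

Power law: V₂/V₁ = (z₂/z₁)^α ⇒ α = ln(V₂/V₁) / ln(z₂/z₁)
α = ln(49.6/36.5) / ln(93.1/10.0) = ln(1.3589) / ln(9.3100)
  = 0.30668 / 2.23109 = 0.13746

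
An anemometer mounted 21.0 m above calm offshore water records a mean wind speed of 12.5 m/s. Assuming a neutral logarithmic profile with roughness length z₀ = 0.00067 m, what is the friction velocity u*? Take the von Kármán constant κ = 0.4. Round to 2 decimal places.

u* ≈ 0.48 m/s

Log law: V(z) = (u*/κ) · ln(z/z₀) ⇒ u* = κ · V / ln(z/z₀)
u* = 0.4 × 12.5 / ln(21.0/0.00067) = 0.4 × 12.5 / 10.3528
   = 5.0000 / 10.3528 = 0.4830 m/s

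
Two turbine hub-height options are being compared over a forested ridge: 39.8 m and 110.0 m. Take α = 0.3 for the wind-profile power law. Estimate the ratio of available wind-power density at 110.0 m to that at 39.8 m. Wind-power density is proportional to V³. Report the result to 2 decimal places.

Speed ratio: V_B/V_A = (z_B/z_A)^α = (110.0/39.8)^0.3 = (2.7638)^0.3 = 1.35660
Power-density ratio: P_B/P_A = (V_B/V_A)³ = (1.35660)³ = 2.49666

2.50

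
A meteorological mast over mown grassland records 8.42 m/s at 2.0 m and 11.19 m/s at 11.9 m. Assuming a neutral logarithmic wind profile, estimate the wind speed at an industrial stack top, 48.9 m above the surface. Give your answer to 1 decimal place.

Log law: V ∝ ln(z/z₀). From the pair, with r = V₁/V₂ = 0.75246,
ln z₀ = (ln z₁ − r·ln z₂)/(1 − r) = (0.6931 − 0.75246×2.4765)/0.24754 = -4.7278 → z₀ = 0.008845 m
V₃ = V₁ · ln(z₃/z₀)/ln(z₁/z₀) = 8.42 × 8.6176/5.4210 = 13.3851 m/s

13.4 m/s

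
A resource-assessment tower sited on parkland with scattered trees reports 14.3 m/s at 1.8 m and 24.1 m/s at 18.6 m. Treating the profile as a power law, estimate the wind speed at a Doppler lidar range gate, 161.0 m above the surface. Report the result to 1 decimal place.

39.0 m/s

First find α: α = ln(V₂/V₁)/ln(z₂/z₁) = ln(24.1/14.3)/ln(18.6/1.8) = 0.52195/2.33537 = 0.2235
Extrapolate from 18.6 m to 161.0 m: V₃ = 24.1 × (161.0/18.6)^0.2235 = 24.1 × 1.6199 = 39.0396 m/s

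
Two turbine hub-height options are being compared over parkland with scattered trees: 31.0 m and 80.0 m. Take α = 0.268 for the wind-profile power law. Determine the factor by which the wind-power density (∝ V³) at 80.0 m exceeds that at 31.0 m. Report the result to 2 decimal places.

Speed ratio: V_B/V_A = (z_B/z_A)^α = (80.0/31.0)^0.268 = (2.5806)^0.268 = 1.28927
Power-density ratio: P_B/P_A = (V_B/V_A)³ = (1.28927)³ = 2.14304

2.14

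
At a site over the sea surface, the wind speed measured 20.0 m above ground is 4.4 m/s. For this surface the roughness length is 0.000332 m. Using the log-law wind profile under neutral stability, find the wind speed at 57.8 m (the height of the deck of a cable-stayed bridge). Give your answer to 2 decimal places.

4.82 m/s

Log law: V(z) ∝ ln(z/z₀), so V₂/V₁ = ln(z₂/z₀) / ln(z₁/z₀).
ln(57.8/0.000332) = 12.0674, ln(20.0/0.000332) = 11.0061
V₂ = 4.4 × 12.0674/11.0061 = 4.4 × 1.0964 = 4.8243 m/s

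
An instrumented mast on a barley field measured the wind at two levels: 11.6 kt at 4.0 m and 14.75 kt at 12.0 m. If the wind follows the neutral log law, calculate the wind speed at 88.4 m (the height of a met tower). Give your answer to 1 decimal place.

Log law: V ∝ ln(z/z₀). From the pair, with r = V₁/V₂ = 0.78644,
ln z₀ = (ln z₁ − r·ln z₂)/(1 − r) = (1.3863 − 0.78644×2.4849)/0.21356 = -2.6594 → z₀ = 0.06999 m
V₃ = V₁ · ln(z₃/z₀)/ln(z₁/z₀) = 11.6 × 7.1413/4.0457 = 20.4758 kt

20.5 kt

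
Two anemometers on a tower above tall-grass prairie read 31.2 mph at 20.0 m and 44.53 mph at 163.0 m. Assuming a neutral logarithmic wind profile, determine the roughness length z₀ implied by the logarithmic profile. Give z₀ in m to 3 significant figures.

Log law: V(z) ∝ ln(z/z₀). With r = V₁/V₂ = 31.2/44.53 = 0.70065,
r · ln(z₂/z₀) = ln(z₁/z₀) ⇒ ln z₀ = (ln z₁ − r·ln z₂)/(1 − r)
ln z₀ = (2.99573 − 0.70065×5.09375) / 0.29935 = -1.9149
z₀ = exp(-1.9149) = 0.1474 m

z₀ ≈ 0.147 m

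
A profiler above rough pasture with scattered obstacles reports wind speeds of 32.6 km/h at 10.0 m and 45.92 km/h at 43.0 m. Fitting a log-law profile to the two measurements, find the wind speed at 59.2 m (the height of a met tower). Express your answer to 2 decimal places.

48.84 km/h

Log law: V ∝ ln(z/z₀). From the pair, with r = V₁/V₂ = 0.70993,
ln z₀ = (ln z₁ − r·ln z₂)/(1 − r) = (2.3026 − 0.70993×3.7612)/0.29007 = -1.2673 → z₀ = 0.2816 m
V₃ = V₁ · ln(z₃/z₀)/ln(z₁/z₀) = 32.6 × 5.3482/3.5699 = 48.8397 km/h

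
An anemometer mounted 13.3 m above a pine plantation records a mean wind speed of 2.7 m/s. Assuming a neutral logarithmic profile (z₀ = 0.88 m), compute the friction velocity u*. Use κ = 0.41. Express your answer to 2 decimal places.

Log law: V(z) = (u*/κ) · ln(z/z₀) ⇒ u* = κ · V / ln(z/z₀)
u* = 0.41 × 2.7 / ln(13.3/0.88) = 0.41 × 2.7 / 2.7156
   = 1.1070 / 2.7156 = 0.4076 m/s

u* ≈ 0.41 m/s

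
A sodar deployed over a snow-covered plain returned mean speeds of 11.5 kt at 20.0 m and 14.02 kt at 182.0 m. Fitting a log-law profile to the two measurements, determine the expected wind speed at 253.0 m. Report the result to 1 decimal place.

14.4 kt

Log law: V ∝ ln(z/z₀). From the pair, with r = V₁/V₂ = 0.82026,
ln z₀ = (ln z₁ − r·ln z₂)/(1 − r) = (2.9957 − 0.82026×5.2040)/0.17974 = -7.0817 → z₀ = 0.0008403 m
V₃ = V₁ · ln(z₃/z₀)/ln(z₁/z₀) = 11.5 × 12.6151/10.0774 = 14.3959 kt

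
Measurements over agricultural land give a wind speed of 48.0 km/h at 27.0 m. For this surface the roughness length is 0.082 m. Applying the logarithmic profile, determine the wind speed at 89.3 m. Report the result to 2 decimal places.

Log law: V(z) ∝ ln(z/z₀), so V₂/V₁ = ln(z₂/z₀) / ln(z₁/z₀).
ln(89.3/0.082) = 6.9930, ln(27.0/0.082) = 5.7969
V₂ = 48.0 × 6.9930/5.7969 = 48.0 × 1.2063 = 57.9046 km/h

57.90 km/h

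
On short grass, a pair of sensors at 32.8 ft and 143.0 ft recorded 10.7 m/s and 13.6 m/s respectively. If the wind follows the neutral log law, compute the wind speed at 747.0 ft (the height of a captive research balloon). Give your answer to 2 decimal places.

Log law: V ∝ ln(z/z₀). From the pair, with r = V₁/V₂ = 0.78676,
ln z₀ = (ln z₁ − r·ln z₂)/(1 − r) = (3.4904 − 0.78676×4.9628)/0.21324 = -1.9423 → z₀ = 0.1434 ft
V₃ = V₁ · ln(z₃/z₀)/ln(z₁/z₀) = 10.7 × 8.5583/5.4327 = 16.8561 m/s

16.86 m/s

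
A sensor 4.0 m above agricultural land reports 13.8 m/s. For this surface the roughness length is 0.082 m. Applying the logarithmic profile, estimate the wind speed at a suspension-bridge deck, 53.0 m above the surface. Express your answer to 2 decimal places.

Log law: V(z) ∝ ln(z/z₀), so V₂/V₁ = ln(z₂/z₀) / ln(z₁/z₀).
ln(53.0/0.082) = 6.4713, ln(4.0/0.082) = 3.8873
V₂ = 13.8 × 6.4713/3.8873 = 13.8 × 1.6647 = 22.9732 m/s

22.97 m/s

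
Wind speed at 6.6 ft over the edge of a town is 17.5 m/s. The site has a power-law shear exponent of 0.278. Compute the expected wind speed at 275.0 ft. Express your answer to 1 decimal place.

49.4 m/s

Power-law profile: V₂ = V₁ · (z₂/z₁)^α
V₂ = 17.5 × (275.0/6.6)^0.278 = 17.5 × (41.6667)^0.278
    = 17.5 × 2.8203 = 49.3559 m/s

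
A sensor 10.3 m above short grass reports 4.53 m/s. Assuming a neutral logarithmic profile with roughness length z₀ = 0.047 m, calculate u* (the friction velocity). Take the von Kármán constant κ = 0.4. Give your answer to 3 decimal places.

Log law: V(z) = (u*/κ) · ln(z/z₀) ⇒ u* = κ · V / ln(z/z₀)
u* = 0.4 × 4.53 / ln(10.3/0.047) = 0.4 × 4.53 / 5.3898
   = 1.8120 / 5.3898 = 0.3362 m/s

u* ≈ 0.336 m/s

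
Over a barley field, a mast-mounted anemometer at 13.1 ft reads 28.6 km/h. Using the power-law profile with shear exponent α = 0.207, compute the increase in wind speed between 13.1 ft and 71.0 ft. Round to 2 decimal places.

Power law: V₂ = V₁ · (z₂/z₁)^α = 28.6 × (5.4198)^0.207 = 40.5790 km/h
ΔV = 40.5790 − 28.6 = 11.9790 km/h

11.98 km/h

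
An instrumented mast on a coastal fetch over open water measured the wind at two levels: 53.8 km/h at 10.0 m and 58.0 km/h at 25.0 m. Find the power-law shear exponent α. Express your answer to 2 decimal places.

Power law: V₂/V₁ = (z₂/z₁)^α ⇒ α = ln(V₂/V₁) / ln(z₂/z₁)
α = ln(58.0/53.8) / ln(25.0/10.0) = ln(1.0781) / ln(2.5000)
  = 0.07517 / 0.91629 = 0.08204

α ≈ 0.08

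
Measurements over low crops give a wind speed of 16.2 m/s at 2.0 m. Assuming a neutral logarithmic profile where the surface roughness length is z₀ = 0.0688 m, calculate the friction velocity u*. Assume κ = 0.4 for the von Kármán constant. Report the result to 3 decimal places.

u* ≈ 1.923 m/s

Log law: V(z) = (u*/κ) · ln(z/z₀) ⇒ u* = κ · V / ln(z/z₀)
u* = 0.4 × 16.2 / ln(2.0/0.0688) = 0.4 × 16.2 / 3.3697
   = 6.4800 / 3.3697 = 1.9230 m/s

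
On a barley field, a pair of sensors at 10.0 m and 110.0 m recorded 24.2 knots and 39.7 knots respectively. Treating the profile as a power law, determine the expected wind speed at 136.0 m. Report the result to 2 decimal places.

41.48 knots

First find α: α = ln(V₂/V₁)/ln(z₂/z₁) = ln(39.7/24.2)/ln(110.0/10.0) = 0.49500/2.39790 = 0.2064
Extrapolate from 110.0 m to 136.0 m: V₃ = 39.7 × (136.0/110.0)^0.2064 = 39.7 × 1.0448 = 41.4775 knots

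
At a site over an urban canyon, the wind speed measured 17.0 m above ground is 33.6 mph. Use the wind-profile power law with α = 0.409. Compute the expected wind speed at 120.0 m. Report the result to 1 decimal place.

Power-law profile: V₂ = V₁ · (z₂/z₁)^α
V₂ = 33.6 × (120.0/17.0)^0.409 = 33.6 × (7.0588)^0.409
    = 33.6 × 2.2240 = 74.7258 mph

74.7 mph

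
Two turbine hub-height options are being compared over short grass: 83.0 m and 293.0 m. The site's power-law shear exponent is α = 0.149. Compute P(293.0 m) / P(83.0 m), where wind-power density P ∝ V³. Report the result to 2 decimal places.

Speed ratio: V_B/V_A = (z_B/z_A)^α = (293.0/83.0)^0.149 = (3.5301)^0.149 = 1.20676
Power-density ratio: P_B/P_A = (V_B/V_A)³ = (1.20676)³ = 1.75736

1.76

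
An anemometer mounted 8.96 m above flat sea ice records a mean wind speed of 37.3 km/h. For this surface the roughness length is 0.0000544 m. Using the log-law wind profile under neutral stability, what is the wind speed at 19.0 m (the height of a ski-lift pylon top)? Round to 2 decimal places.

39.63 km/h

Log law: V(z) ∝ ln(z/z₀), so V₂/V₁ = ln(z₂/z₀) / ln(z₁/z₀).
ln(19.0/0.0000544) = 12.7636, ln(8.96/0.0000544) = 12.0119
V₂ = 37.3 × 12.7636/12.0119 = 37.3 × 1.0626 = 39.6341 km/h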